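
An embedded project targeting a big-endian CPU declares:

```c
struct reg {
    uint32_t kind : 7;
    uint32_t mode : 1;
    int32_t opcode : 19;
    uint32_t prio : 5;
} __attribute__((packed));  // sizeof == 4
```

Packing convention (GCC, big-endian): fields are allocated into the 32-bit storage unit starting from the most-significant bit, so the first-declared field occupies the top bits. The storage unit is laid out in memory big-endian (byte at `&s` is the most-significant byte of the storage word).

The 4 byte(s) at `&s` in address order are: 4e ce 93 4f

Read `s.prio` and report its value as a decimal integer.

15

[0]=0x4e [1]=0xce [2]=0x93 [3]=0x4f (big-endian) → word 0x4ece934f
kind:7 @ bit 25 → (0x4ece934f>>25)&0x7f = 0x27
mode:1 @ bit 24 → (0x4ece934f>>24)&0x1 = 0x0
opcode:19 @ bit 5 → (0x4ece934f>>5)&0x7ffff = 0x6749a
prio:5 @ bit 0 → (0x4ece934f>>0)&0x1f = 0xf  ←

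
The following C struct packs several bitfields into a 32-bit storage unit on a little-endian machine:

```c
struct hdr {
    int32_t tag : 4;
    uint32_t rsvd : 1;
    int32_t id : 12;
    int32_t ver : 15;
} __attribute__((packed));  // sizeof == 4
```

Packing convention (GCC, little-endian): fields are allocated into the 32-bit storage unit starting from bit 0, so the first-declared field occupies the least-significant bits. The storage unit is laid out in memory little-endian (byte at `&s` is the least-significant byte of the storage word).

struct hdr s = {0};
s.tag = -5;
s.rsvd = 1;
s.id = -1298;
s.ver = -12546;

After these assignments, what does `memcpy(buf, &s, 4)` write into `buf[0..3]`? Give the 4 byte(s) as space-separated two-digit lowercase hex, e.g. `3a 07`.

[0+:4] tag=-5 & 0xf = 0xb; word=0x0000000b
[4+:1] rsvd=1 & 0x1 = 0x1; word=0x0000001b
[5+:12] id=-1298 & 0xfff = 0xaee; word=0x00015ddb
[17+:15] ver=-12546 & 0x7fff = 0x4efe; word=0x9dfd5ddb
word = 0x9dfd5ddb → little-endian bytes:
  [0]=0xdb  [1]=0x5d  [2]=0xfd  [3]=0x9d

db 5d fd 9d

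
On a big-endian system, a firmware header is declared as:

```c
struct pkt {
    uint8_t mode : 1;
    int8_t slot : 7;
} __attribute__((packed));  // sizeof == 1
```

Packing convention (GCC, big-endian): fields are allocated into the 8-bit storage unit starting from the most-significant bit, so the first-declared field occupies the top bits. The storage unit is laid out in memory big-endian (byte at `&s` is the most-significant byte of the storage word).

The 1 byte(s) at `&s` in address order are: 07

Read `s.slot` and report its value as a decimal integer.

[0]=0x07 (big-endian) → word 0x07
mode:1 @ bit 7 → (0x07>>7)&0x1 = 0x0
slot:7 @ bit 0 → (0x07>>0)&0x7f = 0x7  ←
slot signed 7b, MSB=0: value = 7

7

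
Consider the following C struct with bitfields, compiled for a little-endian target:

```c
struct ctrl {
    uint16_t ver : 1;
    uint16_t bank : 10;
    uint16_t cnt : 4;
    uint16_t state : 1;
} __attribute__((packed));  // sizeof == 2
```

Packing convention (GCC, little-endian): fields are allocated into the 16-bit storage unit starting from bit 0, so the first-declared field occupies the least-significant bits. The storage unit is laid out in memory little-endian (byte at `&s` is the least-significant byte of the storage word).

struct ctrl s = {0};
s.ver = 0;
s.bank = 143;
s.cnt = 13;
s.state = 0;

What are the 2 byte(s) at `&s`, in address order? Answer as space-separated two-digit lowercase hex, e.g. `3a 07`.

1e 69

ver:1 = 0 → 0x0 << 0 → word 0x0000
bank:10 = 143 → 0x8f << 1 → word 0x011e
cnt:4 = 13 → 0xd << 11 → word 0x691e
state:1 = 0 → 0x0 << 15 → word 0x691e
word = 0x691e → little-endian bytes:
  [0]=0x1e  [1]=0x69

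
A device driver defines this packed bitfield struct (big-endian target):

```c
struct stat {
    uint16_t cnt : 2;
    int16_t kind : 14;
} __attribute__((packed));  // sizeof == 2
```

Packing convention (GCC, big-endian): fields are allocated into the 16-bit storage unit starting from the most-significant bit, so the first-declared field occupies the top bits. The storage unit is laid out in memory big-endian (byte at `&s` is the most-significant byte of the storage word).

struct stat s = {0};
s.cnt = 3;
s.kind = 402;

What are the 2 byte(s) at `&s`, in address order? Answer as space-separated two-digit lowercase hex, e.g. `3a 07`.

[14+:2] cnt=3 & 0x3 = 0x3; word=0xc000
[0+:14] kind=402 & 0x3fff = 0x192; word=0xc192
word = 0xc192 → big-endian bytes:
  [0]=0xc1  [1]=0x92

c1 92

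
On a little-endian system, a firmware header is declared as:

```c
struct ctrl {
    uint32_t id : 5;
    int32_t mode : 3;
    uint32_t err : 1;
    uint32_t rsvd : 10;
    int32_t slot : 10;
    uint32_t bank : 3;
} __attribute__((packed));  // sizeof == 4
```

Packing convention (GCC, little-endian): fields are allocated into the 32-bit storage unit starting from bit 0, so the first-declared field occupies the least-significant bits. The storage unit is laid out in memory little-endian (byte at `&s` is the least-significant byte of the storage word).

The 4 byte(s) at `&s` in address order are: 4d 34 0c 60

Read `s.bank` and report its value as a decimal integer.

3

[0]=0x4d [1]=0x34 [2]=0x0c [3]=0x60 (little-endian) → word 0x600c344d
id:5 @ bit 0 → (0x600c344d>>0)&0x1f = 0xd
mode:3 @ bit 5 → (0x600c344d>>5)&0x7 = 0x2
err:1 @ bit 8 → (0x600c344d>>8)&0x1 = 0x0
rsvd:10 @ bit 9 → (0x600c344d>>9)&0x3ff = 0x21a
slot:10 @ bit 19 → (0x600c344d>>19)&0x3ff = 0x1
bank:3 @ bit 29 → (0x600c344d>>29)&0x7 = 0x3  ←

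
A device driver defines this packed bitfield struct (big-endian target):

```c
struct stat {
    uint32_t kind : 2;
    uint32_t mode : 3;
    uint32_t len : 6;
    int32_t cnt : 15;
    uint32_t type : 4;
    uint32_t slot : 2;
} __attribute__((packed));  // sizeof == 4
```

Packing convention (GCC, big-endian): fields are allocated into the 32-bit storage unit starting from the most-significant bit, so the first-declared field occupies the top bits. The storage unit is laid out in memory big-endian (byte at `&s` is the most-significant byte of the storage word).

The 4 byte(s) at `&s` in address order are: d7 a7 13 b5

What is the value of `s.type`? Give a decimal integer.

13

[0]=0xd7 [1]=0xa7 [2]=0x13 [3]=0xb5 (big-endian) → word 0xd7a713b5
kind:2 @ bit 30 → (0xd7a713b5>>30)&0x3 = 0x3
mode:3 @ bit 27 → (0xd7a713b5>>27)&0x7 = 0x2
len:6 @ bit 21 → (0xd7a713b5>>21)&0x3f = 0x3d
cnt:15 @ bit 6 → (0xd7a713b5>>6)&0x7fff = 0x1c4e
type:4 @ bit 2 → (0xd7a713b5>>2)&0xf = 0xd  ←
slot:2 @ bit 0 → (0xd7a713b5>>0)&0x3 = 0x1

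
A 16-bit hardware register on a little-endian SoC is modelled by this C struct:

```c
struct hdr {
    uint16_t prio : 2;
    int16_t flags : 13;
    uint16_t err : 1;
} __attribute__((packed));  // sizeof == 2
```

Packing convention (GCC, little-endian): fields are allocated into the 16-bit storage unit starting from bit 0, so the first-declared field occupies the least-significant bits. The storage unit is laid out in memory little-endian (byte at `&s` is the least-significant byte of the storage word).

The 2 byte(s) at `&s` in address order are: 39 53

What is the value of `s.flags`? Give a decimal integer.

-2866

[0]=0x39 [1]=0x53 (little-endian) → word 0x5339
prio [0+:2] = (word>>0) & 0x3 = 1
flags [2+:13] = (word>>2) & 0x1fff = 5326  ←
err [15+:1] = (word>>15) & 0x1 = 0
flags signed 13b, MSB=1: 5326 - 8192 = -2866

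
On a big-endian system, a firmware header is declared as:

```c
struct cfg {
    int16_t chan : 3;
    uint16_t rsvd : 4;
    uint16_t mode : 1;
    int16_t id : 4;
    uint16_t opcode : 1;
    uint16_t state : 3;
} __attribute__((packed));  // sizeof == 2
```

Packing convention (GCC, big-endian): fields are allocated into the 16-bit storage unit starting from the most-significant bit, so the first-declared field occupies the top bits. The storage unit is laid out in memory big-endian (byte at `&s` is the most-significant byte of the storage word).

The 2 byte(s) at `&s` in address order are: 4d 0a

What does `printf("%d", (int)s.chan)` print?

2

[0]=0x4d [1]=0x0a (big-endian) → word 0x4d0a
chan [13+:3] = (word>>13) & 0x7 = 2  ←
rsvd [9+:4] = (word>>9) & 0xf = 6
mode [8+:1] = (word>>8) & 0x1 = 1
id [4+:4] = (word>>4) & 0xf = 0
opcode [3+:1] = (word>>3) & 0x1 = 1
state [0+:3] = (word>>0) & 0x7 = 2
chan signed 3b, MSB=0: value = 2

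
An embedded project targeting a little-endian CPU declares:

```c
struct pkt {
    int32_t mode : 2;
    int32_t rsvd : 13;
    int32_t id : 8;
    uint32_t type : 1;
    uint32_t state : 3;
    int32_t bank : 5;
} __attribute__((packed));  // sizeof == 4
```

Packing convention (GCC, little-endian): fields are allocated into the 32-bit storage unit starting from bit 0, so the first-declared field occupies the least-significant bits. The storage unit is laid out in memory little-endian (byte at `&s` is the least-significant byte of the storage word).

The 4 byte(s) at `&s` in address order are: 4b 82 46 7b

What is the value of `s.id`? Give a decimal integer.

-115

[0]=0x4b [1]=0x82 [2]=0x46 [3]=0x7b (little-endian) → word 0x7b46824b
mode:2 @ bit 0 → (0x7b46824b>>0)&0x3 = 0x3
rsvd:13 @ bit 2 → (0x7b46824b>>2)&0x1fff = 0x92
id:8 @ bit 15 → (0x7b46824b>>15)&0xff = 0x8d  ←
type:1 @ bit 23 → (0x7b46824b>>23)&0x1 = 0x0
state:3 @ bit 24 → (0x7b46824b>>24)&0x7 = 0x3
bank:5 @ bit 27 → (0x7b46824b>>27)&0x1f = 0xf
id signed 8b, MSB=1: 141 - 256 = -115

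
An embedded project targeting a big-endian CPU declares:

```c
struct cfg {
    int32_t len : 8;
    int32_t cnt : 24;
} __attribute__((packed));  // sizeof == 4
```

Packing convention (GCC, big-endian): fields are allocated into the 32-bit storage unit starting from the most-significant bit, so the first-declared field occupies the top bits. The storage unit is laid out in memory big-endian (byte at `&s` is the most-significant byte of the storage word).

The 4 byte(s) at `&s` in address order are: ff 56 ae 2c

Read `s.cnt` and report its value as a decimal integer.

5680684

[0]=0xff [1]=0x56 [2]=0xae [3]=0x2c (big-endian) → word 0xff56ae2c
len:8 @ bit 24 → (0xff56ae2c>>24)&0xff = 0xff
cnt:24 @ bit 0 → (0xff56ae2c>>0)&0xffffff = 0x56ae2c  ←
cnt signed 24b, MSB=0: value = 5680684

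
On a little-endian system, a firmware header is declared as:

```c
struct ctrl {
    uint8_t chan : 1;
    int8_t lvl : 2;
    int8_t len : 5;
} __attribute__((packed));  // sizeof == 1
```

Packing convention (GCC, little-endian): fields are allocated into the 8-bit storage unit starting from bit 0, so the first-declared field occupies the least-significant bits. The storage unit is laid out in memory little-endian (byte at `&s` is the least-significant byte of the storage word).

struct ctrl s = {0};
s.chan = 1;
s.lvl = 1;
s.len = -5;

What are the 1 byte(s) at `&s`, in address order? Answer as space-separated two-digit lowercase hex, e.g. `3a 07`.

db

chan (1b) val=1 bits=0x1 at bit 0: 0x01
lvl (2b) val=1 bits=0x1 at bit 1: 0x03
len (5b) val=-5 bits=0x1b at bit 3: 0xdb
word = 0xdb → little-endian bytes:
  [0]=0xdb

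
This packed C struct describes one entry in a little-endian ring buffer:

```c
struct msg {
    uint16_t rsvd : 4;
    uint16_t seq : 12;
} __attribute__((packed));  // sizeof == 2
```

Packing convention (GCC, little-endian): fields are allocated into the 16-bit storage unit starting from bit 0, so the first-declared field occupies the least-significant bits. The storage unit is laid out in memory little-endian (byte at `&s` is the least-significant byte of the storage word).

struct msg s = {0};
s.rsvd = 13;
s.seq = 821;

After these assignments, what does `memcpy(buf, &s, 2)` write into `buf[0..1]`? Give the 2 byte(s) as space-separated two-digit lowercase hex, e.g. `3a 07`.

rsvd:4 = 13 → 0xd << 0 → word 0x000d
seq:12 = 821 → 0x335 << 4 → word 0x335d
word = 0x335d → little-endian bytes:
  [0]=0x5d  [1]=0x33

5d 33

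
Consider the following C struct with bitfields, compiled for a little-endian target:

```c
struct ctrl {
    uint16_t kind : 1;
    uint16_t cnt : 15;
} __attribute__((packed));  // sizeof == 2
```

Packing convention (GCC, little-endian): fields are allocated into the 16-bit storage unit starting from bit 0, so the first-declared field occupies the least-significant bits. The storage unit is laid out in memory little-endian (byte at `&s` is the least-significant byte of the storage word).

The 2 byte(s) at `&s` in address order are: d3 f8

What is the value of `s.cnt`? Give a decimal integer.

[0]=0xd3 [1]=0xf8 (little-endian) → word 0xf8d3
kind:1 @ bit 0 → (0xf8d3>>0)&0x1 = 0x1
cnt:15 @ bit 1 → (0xf8d3>>1)&0x7fff = 0x7c69  ←

31849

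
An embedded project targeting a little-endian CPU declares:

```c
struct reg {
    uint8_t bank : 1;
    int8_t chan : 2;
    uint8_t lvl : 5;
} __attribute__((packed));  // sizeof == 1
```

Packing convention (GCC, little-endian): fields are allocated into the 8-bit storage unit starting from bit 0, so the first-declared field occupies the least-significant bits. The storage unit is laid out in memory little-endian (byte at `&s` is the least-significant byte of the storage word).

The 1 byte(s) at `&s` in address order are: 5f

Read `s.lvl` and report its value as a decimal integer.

[0]=0x5f (little-endian) → word 0x5f
bank:1 @ bit 0 → (0x5f>>0)&0x1 = 0x1
chan:2 @ bit 1 → (0x5f>>1)&0x3 = 0x3
lvl:5 @ bit 3 → (0x5f>>3)&0x1f = 0xb  ←

11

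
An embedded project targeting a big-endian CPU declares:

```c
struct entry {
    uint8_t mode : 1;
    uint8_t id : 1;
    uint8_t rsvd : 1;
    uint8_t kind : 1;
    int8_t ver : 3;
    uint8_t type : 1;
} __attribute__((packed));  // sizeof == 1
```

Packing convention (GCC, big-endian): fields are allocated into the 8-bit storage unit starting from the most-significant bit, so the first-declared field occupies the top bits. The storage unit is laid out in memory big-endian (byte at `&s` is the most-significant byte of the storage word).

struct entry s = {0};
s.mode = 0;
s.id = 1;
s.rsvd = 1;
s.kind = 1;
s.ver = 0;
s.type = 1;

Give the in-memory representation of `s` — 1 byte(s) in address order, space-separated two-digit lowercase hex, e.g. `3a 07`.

71

[7+:1] mode=0 & 0x1 = 0x0; word=0x00
[6+:1] id=1 & 0x1 = 0x1; word=0x40
[5+:1] rsvd=1 & 0x1 = 0x1; word=0x60
[4+:1] kind=1 & 0x1 = 0x1; word=0x70
[1+:3] ver=0 & 0x7 = 0x0; word=0x70
[0+:1] type=1 & 0x1 = 0x1; word=0x71
word = 0x71 → big-endian bytes:
  [0]=0x71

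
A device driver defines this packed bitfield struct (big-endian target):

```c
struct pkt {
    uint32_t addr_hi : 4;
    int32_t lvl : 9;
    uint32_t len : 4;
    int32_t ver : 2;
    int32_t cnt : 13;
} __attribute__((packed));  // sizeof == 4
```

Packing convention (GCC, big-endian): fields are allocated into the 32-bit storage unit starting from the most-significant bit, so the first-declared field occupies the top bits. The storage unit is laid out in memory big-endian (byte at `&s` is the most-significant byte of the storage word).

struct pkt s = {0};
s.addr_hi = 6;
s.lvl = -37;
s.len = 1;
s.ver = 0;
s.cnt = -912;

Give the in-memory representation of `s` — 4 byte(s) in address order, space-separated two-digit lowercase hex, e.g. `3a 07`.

addr_hi:4 = 6 → 0x6 << 28 → word 0x60000000
lvl:9 = -37 → 0x1db << 19 → word 0x6ed80000
len:4 = 1 → 0x1 << 15 → word 0x6ed88000
ver:2 = 0 → 0x0 << 13 → word 0x6ed88000
cnt:13 = -912 → 0x1c70 << 0 → word 0x6ed89c70
word = 0x6ed89c70 → big-endian bytes:
  [0]=0x6e  [1]=0xd8  [2]=0x9c  [3]=0x70

6e d8 9c 70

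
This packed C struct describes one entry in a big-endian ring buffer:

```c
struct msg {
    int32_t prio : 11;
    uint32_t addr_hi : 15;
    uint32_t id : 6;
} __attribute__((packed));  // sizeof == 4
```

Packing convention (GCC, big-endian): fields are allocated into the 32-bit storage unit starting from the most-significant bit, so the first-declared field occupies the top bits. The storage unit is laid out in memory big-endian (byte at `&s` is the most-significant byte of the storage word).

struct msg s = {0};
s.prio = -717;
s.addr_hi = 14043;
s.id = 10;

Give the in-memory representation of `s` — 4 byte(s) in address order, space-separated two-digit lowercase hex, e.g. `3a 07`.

a6 6d b6 ca

prio (11b) val=-717 bits=0x533 at bit 21: 0xa6600000
addr_hi (15b) val=14043 bits=0x36db at bit 6: 0xa66db6c0
id (6b) val=10 bits=0xa at bit 0: 0xa66db6ca
word = 0xa66db6ca → big-endian bytes:
  [0]=0xa6  [1]=0x6d  [2]=0xb6  [3]=0xca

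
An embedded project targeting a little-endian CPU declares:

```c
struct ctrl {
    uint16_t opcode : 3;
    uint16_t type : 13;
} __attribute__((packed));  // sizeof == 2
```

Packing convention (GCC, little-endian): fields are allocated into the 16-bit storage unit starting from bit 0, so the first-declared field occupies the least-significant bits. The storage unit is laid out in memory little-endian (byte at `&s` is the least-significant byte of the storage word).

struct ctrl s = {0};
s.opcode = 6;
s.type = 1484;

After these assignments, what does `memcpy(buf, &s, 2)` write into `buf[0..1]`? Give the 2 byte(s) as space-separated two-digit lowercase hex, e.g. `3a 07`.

66 2e

opcode:3 = 6 → 0x6 << 0 → word 0x0006
type:13 = 1484 → 0x5cc << 3 → word 0x2e66
word = 0x2e66 → little-endian bytes:
  [0]=0x66  [1]=0x2e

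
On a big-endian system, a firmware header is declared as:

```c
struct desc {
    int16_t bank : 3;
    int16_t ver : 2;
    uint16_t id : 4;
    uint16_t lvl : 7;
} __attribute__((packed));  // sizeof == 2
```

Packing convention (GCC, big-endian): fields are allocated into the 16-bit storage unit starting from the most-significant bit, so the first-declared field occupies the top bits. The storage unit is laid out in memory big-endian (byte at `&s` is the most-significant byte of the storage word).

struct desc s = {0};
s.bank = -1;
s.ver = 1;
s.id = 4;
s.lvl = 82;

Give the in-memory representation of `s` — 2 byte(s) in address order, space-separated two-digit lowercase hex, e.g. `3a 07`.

ea 52

bank (3b) val=-1 bits=0x7 at bit 13: 0xe000
ver (2b) val=1 bits=0x1 at bit 11: 0xe800
id (4b) val=4 bits=0x4 at bit 7: 0xea00
lvl (7b) val=82 bits=0x52 at bit 0: 0xea52
word = 0xea52 → big-endian bytes:
  [0]=0xea  [1]=0x52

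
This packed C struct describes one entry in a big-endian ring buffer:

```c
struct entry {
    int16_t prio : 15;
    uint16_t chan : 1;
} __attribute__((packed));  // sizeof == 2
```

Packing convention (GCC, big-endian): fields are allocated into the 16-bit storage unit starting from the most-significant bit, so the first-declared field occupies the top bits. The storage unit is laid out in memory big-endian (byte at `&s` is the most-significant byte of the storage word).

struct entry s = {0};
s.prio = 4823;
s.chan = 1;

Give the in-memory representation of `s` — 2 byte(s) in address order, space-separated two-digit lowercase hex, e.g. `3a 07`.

prio (15b) val=4823 bits=0x12d7 at bit 1: 0x25ae
chan (1b) val=1 bits=0x1 at bit 0: 0x25af
word = 0x25af → big-endian bytes:
  [0]=0x25  [1]=0xaf

25 af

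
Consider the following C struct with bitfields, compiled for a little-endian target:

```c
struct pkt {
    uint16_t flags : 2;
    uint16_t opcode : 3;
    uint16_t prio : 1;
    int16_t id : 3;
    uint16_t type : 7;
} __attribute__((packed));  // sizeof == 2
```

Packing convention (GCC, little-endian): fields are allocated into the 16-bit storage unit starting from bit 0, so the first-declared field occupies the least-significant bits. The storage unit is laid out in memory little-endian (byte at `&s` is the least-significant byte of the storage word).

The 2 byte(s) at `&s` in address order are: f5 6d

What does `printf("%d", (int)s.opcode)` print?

5

[0]=0xf5 [1]=0x6d (little-endian) → word 0x6df5
flags:2 @ bit 0 → (0x6df5>>0)&0x3 = 0x1
opcode:3 @ bit 2 → (0x6df5>>2)&0x7 = 0x5  ←
prio:1 @ bit 5 → (0x6df5>>5)&0x1 = 0x1
id:3 @ bit 6 → (0x6df5>>6)&0x7 = 0x7
type:7 @ bit 9 → (0x6df5>>9)&0x7f = 0x36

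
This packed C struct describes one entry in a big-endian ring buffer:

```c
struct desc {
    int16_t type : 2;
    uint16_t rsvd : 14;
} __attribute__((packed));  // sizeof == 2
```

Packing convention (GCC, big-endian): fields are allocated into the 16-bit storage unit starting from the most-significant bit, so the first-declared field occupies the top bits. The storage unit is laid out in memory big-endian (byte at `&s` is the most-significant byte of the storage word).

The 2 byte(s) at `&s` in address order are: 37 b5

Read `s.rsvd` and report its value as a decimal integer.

14261

[0]=0x37 [1]=0xb5 (big-endian) → word 0x37b5
type [14+:2] = (word>>14) & 0x3 = 0
rsvd [0+:14] = (word>>0) & 0x3fff = 14261  ←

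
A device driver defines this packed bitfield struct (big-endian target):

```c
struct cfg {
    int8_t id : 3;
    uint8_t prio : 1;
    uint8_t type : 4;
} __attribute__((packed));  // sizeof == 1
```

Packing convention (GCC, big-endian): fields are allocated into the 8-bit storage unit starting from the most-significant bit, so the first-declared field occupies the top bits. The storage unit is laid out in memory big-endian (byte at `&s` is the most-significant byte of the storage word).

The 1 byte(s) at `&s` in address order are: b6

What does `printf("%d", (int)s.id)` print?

[0]=0xb6 (big-endian) → word 0xb6
id [5+:3] = (word>>5) & 0x7 = 5  ←
prio [4+:1] = (word>>4) & 0x1 = 1
type [0+:4] = (word>>0) & 0xf = 6
id signed 3b, MSB=1: 5 - 8 = -3

-3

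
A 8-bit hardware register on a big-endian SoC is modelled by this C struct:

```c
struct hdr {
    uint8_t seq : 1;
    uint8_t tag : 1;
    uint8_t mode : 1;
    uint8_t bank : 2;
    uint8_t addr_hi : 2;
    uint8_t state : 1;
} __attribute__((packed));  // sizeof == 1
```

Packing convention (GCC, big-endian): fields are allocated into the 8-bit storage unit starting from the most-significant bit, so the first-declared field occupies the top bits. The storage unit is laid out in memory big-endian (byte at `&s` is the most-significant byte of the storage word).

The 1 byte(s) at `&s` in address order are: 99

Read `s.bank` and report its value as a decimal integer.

[0]=0x99 (big-endian) → word 0x99
seq:1 @ bit 7 → (0x99>>7)&0x1 = 0x1
tag:1 @ bit 6 → (0x99>>6)&0x1 = 0x0
mode:1 @ bit 5 → (0x99>>5)&0x1 = 0x0
bank:2 @ bit 3 → (0x99>>3)&0x3 = 0x3  ←
addr_hi:2 @ bit 1 → (0x99>>1)&0x3 = 0x0
state:1 @ bit 0 → (0x99>>0)&0x1 = 0x1

3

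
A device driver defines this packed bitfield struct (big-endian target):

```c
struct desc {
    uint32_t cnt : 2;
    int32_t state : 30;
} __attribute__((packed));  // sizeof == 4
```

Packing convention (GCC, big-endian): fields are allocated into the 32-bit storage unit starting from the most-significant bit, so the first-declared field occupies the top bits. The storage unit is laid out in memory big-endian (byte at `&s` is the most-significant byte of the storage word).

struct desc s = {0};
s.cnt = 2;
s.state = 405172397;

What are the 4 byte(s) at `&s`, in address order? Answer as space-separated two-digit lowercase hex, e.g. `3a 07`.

cnt (2b) val=2 bits=0x2 at bit 30: 0x80000000
state (30b) val=405172397 bits=0x182670ad at bit 0: 0x982670ad
word = 0x982670ad → big-endian bytes:
  [0]=0x98  [1]=0x26  [2]=0x70  [3]=0xad

98 26 70 ad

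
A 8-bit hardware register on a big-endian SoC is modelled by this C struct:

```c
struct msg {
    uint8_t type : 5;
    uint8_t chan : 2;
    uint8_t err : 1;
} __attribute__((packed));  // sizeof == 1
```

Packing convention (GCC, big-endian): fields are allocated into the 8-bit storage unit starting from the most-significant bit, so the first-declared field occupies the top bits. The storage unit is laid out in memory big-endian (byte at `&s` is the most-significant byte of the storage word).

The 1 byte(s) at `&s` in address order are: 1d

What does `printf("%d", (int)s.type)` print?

[0]=0x1d (big-endian) → word 0x1d
type [3+:5] = (word>>3) & 0x1f = 3  ←
chan [1+:2] = (word>>1) & 0x3 = 2
err [0+:1] = (word>>0) & 0x1 = 1

3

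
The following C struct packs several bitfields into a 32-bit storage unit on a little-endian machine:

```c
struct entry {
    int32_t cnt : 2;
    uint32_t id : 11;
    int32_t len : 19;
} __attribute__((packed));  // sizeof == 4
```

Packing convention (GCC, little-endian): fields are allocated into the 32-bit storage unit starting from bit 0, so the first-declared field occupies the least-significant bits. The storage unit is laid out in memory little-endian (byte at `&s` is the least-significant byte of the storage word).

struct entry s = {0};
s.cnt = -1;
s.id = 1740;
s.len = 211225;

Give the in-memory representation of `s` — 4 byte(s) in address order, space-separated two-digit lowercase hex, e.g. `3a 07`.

33 3b 23 67

cnt (2b) val=-1 bits=0x3 at bit 0: 0x00000003
id (11b) val=1740 bits=0x6cc at bit 2: 0x00001b33
len (19b) val=211225 bits=0x33919 at bit 13: 0x67233b33
word = 0x67233b33 → little-endian bytes:
  [0]=0x33  [1]=0x3b  [2]=0x23  [3]=0x67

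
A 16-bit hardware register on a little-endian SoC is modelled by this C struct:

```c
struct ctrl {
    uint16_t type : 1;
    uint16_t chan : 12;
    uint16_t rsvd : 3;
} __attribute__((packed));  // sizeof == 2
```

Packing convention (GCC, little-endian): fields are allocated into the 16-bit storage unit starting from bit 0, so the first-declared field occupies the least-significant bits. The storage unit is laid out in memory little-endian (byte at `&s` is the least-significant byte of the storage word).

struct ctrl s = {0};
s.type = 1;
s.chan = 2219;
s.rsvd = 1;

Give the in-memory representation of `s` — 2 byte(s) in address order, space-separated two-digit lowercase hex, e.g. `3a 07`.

type (1b) val=1 bits=0x1 at bit 0: 0x0001
chan (12b) val=2219 bits=0x8ab at bit 1: 0x1157
rsvd (3b) val=1 bits=0x1 at bit 13: 0x3157
word = 0x3157 → little-endian bytes:
  [0]=0x57  [1]=0x31

57 31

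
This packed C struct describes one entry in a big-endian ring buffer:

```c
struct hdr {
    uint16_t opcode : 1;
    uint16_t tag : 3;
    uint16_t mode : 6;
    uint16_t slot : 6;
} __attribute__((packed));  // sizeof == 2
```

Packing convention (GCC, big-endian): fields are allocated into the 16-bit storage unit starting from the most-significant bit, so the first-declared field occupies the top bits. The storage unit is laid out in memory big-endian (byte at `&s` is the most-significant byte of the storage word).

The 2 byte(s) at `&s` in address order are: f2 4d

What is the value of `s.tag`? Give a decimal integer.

[0]=0xf2 [1]=0x4d (big-endian) → word 0xf24d
opcode:1 @ bit 15 → (0xf24d>>15)&0x1 = 0x1
tag:3 @ bit 12 → (0xf24d>>12)&0x7 = 0x7  ←
mode:6 @ bit 6 → (0xf24d>>6)&0x3f = 0x9
slot:6 @ bit 0 → (0xf24d>>0)&0x3f = 0xd

7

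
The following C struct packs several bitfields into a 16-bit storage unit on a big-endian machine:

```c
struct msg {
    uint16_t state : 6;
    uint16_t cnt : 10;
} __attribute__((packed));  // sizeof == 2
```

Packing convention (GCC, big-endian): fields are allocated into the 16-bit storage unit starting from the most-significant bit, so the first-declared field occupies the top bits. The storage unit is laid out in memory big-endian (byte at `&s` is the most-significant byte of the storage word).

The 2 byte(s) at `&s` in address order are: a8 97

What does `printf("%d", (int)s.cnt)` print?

151

[0]=0xa8 [1]=0x97 (big-endian) → word 0xa897
state [10+:6] = (word>>10) & 0x3f = 42
cnt [0+:10] = (word>>0) & 0x3ff = 151  ←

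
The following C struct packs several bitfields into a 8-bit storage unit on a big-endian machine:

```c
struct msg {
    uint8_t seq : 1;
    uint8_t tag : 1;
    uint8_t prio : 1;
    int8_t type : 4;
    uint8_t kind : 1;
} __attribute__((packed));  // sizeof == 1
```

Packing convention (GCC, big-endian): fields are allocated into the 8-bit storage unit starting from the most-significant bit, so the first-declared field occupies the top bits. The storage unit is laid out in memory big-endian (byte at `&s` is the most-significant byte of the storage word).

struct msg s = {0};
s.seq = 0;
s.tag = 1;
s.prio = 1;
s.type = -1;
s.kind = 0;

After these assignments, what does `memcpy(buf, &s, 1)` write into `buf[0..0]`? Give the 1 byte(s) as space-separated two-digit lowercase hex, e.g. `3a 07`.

7e

seq:1 = 0 → 0x0 << 7 → word 0x00
tag:1 = 1 → 0x1 << 6 → word 0x40
prio:1 = 1 → 0x1 << 5 → word 0x60
type:4 = -1 → 0xf << 1 → word 0x7e
kind:1 = 0 → 0x0 << 0 → word 0x7e
word = 0x7e → big-endian bytes:
  [0]=0x7e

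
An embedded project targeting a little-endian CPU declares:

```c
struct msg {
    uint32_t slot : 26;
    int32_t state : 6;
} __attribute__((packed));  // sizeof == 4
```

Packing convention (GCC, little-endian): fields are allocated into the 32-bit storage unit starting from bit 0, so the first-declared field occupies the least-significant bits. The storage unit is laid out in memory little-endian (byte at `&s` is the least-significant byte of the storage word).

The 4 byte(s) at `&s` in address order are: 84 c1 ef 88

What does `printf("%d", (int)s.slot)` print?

15712644

[0]=0x84 [1]=0xc1 [2]=0xef [3]=0x88 (little-endian) → word 0x88efc184
slot [0+:26] = (word>>0) & 0x3ffffff = 15712644  ←
state [26+:6] = (word>>26) & 0x3f = 34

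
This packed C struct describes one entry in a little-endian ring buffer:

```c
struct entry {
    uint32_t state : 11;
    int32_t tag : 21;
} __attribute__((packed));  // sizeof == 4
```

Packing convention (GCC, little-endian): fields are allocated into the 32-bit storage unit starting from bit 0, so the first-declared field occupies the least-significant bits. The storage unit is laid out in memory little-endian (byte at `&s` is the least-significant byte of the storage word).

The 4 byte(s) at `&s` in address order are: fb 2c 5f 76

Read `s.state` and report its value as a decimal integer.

[0]=0xfb [1]=0x2c [2]=0x5f [3]=0x76 (little-endian) → word 0x765f2cfb
state [0+:11] = (word>>0) & 0x7ff = 1275  ←
tag [11+:21] = (word>>11) & 0x1fffff = 969701

1275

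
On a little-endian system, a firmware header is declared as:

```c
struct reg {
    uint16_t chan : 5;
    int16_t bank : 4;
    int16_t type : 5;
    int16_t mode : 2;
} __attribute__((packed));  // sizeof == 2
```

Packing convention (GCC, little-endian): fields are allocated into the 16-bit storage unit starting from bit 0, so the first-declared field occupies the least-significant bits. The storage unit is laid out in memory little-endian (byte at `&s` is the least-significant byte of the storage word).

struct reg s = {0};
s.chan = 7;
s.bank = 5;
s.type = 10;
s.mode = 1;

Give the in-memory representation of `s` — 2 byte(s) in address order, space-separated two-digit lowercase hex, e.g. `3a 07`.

[0+:5] chan=7 & 0x1f = 0x7; word=0x0007
[5+:4] bank=5 & 0xf = 0x5; word=0x00a7
[9+:5] type=10 & 0x1f = 0xa; word=0x14a7
[14+:2] mode=1 & 0x3 = 0x1; word=0x54a7
word = 0x54a7 → little-endian bytes:
  [0]=0xa7  [1]=0x54

a7 54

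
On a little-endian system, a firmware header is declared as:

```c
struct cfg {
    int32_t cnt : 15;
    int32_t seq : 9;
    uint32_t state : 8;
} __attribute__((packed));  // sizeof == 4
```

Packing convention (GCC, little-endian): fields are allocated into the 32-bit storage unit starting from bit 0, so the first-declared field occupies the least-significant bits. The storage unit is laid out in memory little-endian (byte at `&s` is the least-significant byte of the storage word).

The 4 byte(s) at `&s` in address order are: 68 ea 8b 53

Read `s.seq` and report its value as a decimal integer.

-233

[0]=0x68 [1]=0xea [2]=0x8b [3]=0x53 (little-endian) → word 0x538bea68
cnt [0+:15] = (word>>0) & 0x7fff = 27240
seq [15+:9] = (word>>15) & 0x1ff = 279  ←
state [24+:8] = (word>>24) & 0xff = 83
seq signed 9b, MSB=1: 279 - 512 = -233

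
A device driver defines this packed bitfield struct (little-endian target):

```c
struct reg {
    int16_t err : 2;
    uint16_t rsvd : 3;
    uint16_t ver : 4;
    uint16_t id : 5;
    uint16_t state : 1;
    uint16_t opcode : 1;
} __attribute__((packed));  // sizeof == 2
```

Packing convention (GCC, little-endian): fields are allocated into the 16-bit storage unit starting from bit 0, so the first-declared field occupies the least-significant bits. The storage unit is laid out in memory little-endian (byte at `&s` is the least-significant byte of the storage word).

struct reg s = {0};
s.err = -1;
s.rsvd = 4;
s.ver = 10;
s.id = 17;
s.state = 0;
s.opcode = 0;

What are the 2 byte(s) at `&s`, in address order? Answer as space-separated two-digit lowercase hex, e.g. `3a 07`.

err (2b) val=-1 bits=0x3 at bit 0: 0x0003
rsvd (3b) val=4 bits=0x4 at bit 2: 0x0013
ver (4b) val=10 bits=0xa at bit 5: 0x0153
id (5b) val=17 bits=0x11 at bit 9: 0x2353
state (1b) val=0 bits=0x0 at bit 14: 0x2353
opcode (1b) val=0 bits=0x0 at bit 15: 0x2353
word = 0x2353 → little-endian bytes:
  [0]=0x53  [1]=0x23

53 23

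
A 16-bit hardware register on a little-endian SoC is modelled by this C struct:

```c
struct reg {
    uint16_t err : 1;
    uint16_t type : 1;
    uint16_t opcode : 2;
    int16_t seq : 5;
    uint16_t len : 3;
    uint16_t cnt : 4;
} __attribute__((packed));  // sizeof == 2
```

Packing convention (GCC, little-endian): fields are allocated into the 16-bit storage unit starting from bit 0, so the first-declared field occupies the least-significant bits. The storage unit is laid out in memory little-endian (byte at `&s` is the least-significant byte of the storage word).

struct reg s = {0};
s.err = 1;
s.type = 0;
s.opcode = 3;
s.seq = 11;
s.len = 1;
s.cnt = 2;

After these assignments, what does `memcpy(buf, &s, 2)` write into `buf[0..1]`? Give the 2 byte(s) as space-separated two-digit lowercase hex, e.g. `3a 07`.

err (1b) val=1 bits=0x1 at bit 0: 0x0001
type (1b) val=0 bits=0x0 at bit 1: 0x0001
opcode (2b) val=3 bits=0x3 at bit 2: 0x000d
seq (5b) val=11 bits=0xb at bit 4: 0x00bd
len (3b) val=1 bits=0x1 at bit 9: 0x02bd
cnt (4b) val=2 bits=0x2 at bit 12: 0x22bd
word = 0x22bd → little-endian bytes:
  [0]=0xbd  [1]=0x22

bd 22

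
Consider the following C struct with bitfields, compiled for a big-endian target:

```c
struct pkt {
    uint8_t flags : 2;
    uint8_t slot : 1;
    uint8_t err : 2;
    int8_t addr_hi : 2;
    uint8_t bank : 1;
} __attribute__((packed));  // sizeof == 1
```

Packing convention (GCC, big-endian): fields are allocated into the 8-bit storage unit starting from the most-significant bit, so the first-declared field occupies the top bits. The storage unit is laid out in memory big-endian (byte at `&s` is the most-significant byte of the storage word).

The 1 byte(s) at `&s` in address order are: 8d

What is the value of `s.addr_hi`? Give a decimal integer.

[0]=0x8d (big-endian) → word 0x8d
flags [6+:2] = (word>>6) & 0x3 = 2
slot [5+:1] = (word>>5) & 0x1 = 0
err [3+:2] = (word>>3) & 0x3 = 1
addr_hi [1+:2] = (word>>1) & 0x3 = 2  ←
bank [0+:1] = (word>>0) & 0x1 = 1
addr_hi signed 2b, MSB=1: 2 - 4 = -2

-2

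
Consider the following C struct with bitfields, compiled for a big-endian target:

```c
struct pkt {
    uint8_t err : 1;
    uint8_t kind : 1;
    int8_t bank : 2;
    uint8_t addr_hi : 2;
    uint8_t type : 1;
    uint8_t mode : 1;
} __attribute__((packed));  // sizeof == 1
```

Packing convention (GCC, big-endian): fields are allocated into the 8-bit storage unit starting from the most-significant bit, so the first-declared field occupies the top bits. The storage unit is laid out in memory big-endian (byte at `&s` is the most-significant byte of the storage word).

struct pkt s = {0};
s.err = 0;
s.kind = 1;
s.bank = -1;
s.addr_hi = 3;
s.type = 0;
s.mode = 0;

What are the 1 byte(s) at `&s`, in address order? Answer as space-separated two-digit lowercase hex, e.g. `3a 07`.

[7+:1] err=0 & 0x1 = 0x0; word=0x00
[6+:1] kind=1 & 0x1 = 0x1; word=0x40
[4+:2] bank=-1 & 0x3 = 0x3; word=0x70
[2+:2] addr_hi=3 & 0x3 = 0x3; word=0x7c
[1+:1] type=0 & 0x1 = 0x0; word=0x7c
[0+:1] mode=0 & 0x1 = 0x0; word=0x7c
word = 0x7c → big-endian bytes:
  [0]=0x7c

7c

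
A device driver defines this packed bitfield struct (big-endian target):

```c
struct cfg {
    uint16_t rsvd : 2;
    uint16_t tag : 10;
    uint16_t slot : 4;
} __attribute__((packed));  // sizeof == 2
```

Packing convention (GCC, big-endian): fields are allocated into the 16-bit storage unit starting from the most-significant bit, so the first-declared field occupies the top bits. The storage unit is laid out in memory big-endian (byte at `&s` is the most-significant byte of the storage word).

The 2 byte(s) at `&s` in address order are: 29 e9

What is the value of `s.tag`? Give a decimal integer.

[0]=0x29 [1]=0xe9 (big-endian) → word 0x29e9
rsvd:2 @ bit 14 → (0x29e9>>14)&0x3 = 0x0
tag:10 @ bit 4 → (0x29e9>>4)&0x3ff = 0x29e  ←
slot:4 @ bit 0 → (0x29e9>>0)&0xf = 0x9

670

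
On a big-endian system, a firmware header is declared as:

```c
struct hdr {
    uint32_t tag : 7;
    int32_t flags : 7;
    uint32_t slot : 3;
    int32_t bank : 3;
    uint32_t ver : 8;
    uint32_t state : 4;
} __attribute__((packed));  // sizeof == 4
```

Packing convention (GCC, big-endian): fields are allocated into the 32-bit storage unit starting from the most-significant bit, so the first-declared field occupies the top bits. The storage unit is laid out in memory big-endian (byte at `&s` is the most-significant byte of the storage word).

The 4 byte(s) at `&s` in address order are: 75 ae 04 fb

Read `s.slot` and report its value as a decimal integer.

[0]=0x75 [1]=0xae [2]=0x04 [3]=0xfb (big-endian) → word 0x75ae04fb
tag:7 @ bit 25 → (0x75ae04fb>>25)&0x7f = 0x3a
flags:7 @ bit 18 → (0x75ae04fb>>18)&0x7f = 0x6b
slot:3 @ bit 15 → (0x75ae04fb>>15)&0x7 = 0x4  ←
bank:3 @ bit 12 → (0x75ae04fb>>12)&0x7 = 0x0
ver:8 @ bit 4 → (0x75ae04fb>>4)&0xff = 0x4f
state:4 @ bit 0 → (0x75ae04fb>>0)&0xf = 0xb

4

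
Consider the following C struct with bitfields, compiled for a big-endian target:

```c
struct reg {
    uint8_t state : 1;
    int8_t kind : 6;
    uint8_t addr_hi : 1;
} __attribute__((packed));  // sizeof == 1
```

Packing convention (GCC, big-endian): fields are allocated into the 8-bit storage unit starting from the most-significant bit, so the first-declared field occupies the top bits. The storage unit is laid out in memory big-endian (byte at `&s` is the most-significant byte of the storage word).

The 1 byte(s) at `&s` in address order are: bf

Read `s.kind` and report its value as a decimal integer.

31

[0]=0xbf (big-endian) → word 0xbf
state:1 @ bit 7 → (0xbf>>7)&0x1 = 0x1
kind:6 @ bit 1 → (0xbf>>1)&0x3f = 0x1f  ←
addr_hi:1 @ bit 0 → (0xbf>>0)&0x1 = 0x1
kind signed 6b, MSB=0: value = 31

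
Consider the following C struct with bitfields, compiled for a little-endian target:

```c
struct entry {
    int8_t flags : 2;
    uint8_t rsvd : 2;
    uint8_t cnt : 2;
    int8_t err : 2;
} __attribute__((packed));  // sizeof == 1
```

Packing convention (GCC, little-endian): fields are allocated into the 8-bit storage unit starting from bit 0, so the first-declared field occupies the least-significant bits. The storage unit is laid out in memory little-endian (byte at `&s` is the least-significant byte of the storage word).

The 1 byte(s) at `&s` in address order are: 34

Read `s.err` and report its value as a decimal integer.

[0]=0x34 (little-endian) → word 0x34
flags:2 @ bit 0 → (0x34>>0)&0x3 = 0x0
rsvd:2 @ bit 2 → (0x34>>2)&0x3 = 0x1
cnt:2 @ bit 4 → (0x34>>4)&0x3 = 0x3
err:2 @ bit 6 → (0x34>>6)&0x3 = 0x0  ←
err signed 2b, MSB=0: value = 0

0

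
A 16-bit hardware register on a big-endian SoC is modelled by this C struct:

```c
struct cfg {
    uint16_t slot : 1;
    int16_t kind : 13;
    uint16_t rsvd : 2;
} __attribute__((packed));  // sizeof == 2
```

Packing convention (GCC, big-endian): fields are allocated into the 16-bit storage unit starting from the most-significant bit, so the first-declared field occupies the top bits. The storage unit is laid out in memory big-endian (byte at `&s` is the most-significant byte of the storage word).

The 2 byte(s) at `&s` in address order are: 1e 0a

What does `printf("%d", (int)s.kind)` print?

[0]=0x1e [1]=0x0a (big-endian) → word 0x1e0a
slot:1 @ bit 15 → (0x1e0a>>15)&0x1 = 0x0
kind:13 @ bit 2 → (0x1e0a>>2)&0x1fff = 0x782  ←
rsvd:2 @ bit 0 → (0x1e0a>>0)&0x3 = 0x2
kind signed 13b, MSB=0: value = 1922

1922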